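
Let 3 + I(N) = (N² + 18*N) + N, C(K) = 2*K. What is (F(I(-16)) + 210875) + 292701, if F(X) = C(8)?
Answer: 503592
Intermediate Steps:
I(N) = -3 + N² + 19*N (I(N) = -3 + ((N² + 18*N) + N) = -3 + (N² + 19*N) = -3 + N² + 19*N)
F(X) = 16 (F(X) = 2*8 = 16)
(F(I(-16)) + 210875) + 292701 = (16 + 210875) + 292701 = 210891 + 292701 = 503592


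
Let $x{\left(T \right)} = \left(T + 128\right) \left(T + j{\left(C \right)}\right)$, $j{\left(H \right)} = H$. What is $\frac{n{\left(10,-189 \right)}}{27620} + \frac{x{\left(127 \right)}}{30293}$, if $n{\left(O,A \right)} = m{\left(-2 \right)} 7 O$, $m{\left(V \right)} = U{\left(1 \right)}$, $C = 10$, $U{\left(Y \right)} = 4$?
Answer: $\frac{48669337}{41834633} \approx 1.1634$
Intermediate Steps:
$m{\left(V \right)} = 4$
$x{\left(T \right)} = \left(10 + T\right) \left(128 + T\right)$ ($x{\left(T \right)} = \left(T + 128\right) \left(T + 10\right) = \left(128 + T\right) \left(10 + T\right) = \left(10 + T\right) \left(128 + T\right)$)
$n{\left(O,A \right)} = 28 O$ ($n{\left(O,A \right)} = 4 \cdot 7 O = 28 O$)
$\frac{n{\left(10,-189 \right)}}{27620} + \frac{x{\left(127 \right)}}{30293} = \frac{28 \cdot 10}{27620} + \frac{1280 + 127^{2} + 138 \cdot 127}{30293} = 280 \cdot \frac{1}{27620} + \left(1280 + 16129 + 17526\right) \frac{1}{30293} = \frac{14}{1381} + 34935 \cdot \frac{1}{30293} = \frac{14}{1381} + \frac{34935}{30293} = \frac{48669337}{41834633}$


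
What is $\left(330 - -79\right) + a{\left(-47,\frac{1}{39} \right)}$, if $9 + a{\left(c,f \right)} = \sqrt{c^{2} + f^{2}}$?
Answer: $400 + \frac{\sqrt{3359890}}{39} \approx 447.0$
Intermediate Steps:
$a{\left(c,f \right)} = -9 + \sqrt{c^{2} + f^{2}}$
$\left(330 - -79\right) + a{\left(-47,\frac{1}{39} \right)} = \left(330 - -79\right) - \left(9 - \sqrt{\left(-47\right)^{2} + \left(\frac{1}{39}\right)^{2}}\right) = \left(330 + 79\right) - \left(9 - \sqrt{2209 + \left(\frac{1}{39}\right)^{2}}\right) = 409 - \left(9 - \sqrt{2209 + \frac{1}{1521}}\right) = 409 - \left(9 - \sqrt{\frac{3359890}{1521}}\right) = 409 - \left(9 - \frac{\sqrt{3359890}}{39}\right) = 400 + \frac{\sqrt{3359890}}{39}$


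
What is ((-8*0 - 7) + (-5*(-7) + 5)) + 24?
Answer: 57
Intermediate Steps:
((-8*0 - 7) + (-5*(-7) + 5)) + 24 = ((0 - 7) + (35 + 5)) + 24 = (-7 + 40) + 24 = 33 + 24 = 57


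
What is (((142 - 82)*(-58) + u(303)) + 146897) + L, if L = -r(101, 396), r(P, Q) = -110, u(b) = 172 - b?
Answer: 143396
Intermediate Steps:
L = 110 (L = -1*(-110) = 110)
(((142 - 82)*(-58) + u(303)) + 146897) + L = (((142 - 82)*(-58) + (172 - 1*303)) + 146897) + 110 = ((60*(-58) + (172 - 303)) + 146897) + 110 = ((-3480 - 131) + 146897) + 110 = (-3611 + 146897) + 110 = 143286 + 110 = 143396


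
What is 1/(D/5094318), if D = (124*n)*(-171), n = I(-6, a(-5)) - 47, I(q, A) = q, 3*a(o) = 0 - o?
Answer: 44687/9858 ≈ 4.5331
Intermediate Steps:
a(o) = -o/3 (a(o) = (0 - o)/3 = (-o)/3 = -o/3)
n = -53 (n = -6 - 47 = -53)
D = 1123812 (D = (124*(-53))*(-171) = -6572*(-171) = 1123812)
1/(D/5094318) = 1/(1123812/5094318) = 1/(1123812*(1/5094318)) = 1/(9858/44687) = 44687/9858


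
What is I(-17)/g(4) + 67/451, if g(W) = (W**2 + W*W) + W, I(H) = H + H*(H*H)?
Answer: -1110509/8118 ≈ -136.80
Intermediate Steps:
I(H) = H + H**3 (I(H) = H + H*H**2 = H + H**3)
g(W) = W + 2*W**2 (g(W) = (W**2 + W**2) + W = 2*W**2 + W = W + 2*W**2)
I(-17)/g(4) + 67/451 = (-17 + (-17)**3)/((4*(1 + 2*4))) + 67/451 = (-17 - 4913)/((4*(1 + 8))) + 67*(1/451) = -4930/(4*9) + 67/451 = -4930/36 + 67/451 = -4930*1/36 + 67/451 = -2465/18 + 67/451 = -1110509/8118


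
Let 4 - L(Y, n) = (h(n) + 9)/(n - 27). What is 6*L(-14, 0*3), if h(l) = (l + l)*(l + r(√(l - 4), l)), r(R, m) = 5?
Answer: 26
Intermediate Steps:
h(l) = 2*l*(5 + l) (h(l) = (l + l)*(l + 5) = (2*l)*(5 + l) = 2*l*(5 + l))
L(Y, n) = 4 - (9 + 2*n*(5 + n))/(-27 + n) (L(Y, n) = 4 - (2*n*(5 + n) + 9)/(n - 27) = 4 - (9 + 2*n*(5 + n))/(-27 + n))
6*L(-14, 0*3) = 6*((-117 + 4*(0*3) - 2*0*3*(5 + 0*3))/(-27 + 0*3)) = 6*((-117 + 4*0 - 2*0*(5 + 0))/(-27 + 0)) = 6*((-117 + 0 - 2*0*5)/(-27)) = 6*(-(-117 + 0 + 0)/27) = 6*(-1/27*(-117)) = 6*(13/3) = 26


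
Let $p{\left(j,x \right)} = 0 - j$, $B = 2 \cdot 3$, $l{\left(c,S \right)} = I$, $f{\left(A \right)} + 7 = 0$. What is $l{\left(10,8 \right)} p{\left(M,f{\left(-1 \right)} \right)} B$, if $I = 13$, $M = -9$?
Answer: $702$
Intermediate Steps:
$f{\left(A \right)} = -7$ ($f{\left(A \right)} = -7 + 0 = -7$)
$l{\left(c,S \right)} = 13$
$B = 6$
$p{\left(j,x \right)} = - j$
$l{\left(10,8 \right)} p{\left(M,f{\left(-1 \right)} \right)} B = 13 \left(\left(-1\right) \left(-9\right)\right) 6 = 13 \cdot 9 \cdot 6 = 117 \cdot 6 = 702$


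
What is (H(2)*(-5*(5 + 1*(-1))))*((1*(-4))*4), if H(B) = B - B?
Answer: 0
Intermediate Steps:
H(B) = 0
(H(2)*(-5*(5 + 1*(-1))))*((1*(-4))*4) = (0*(-5*(5 + 1*(-1))))*((1*(-4))*4) = (0*(-5*(5 - 1)))*(-4*4) = (0*(-5*4))*(-16) = (0*(-20))*(-16) = 0*(-16) = 0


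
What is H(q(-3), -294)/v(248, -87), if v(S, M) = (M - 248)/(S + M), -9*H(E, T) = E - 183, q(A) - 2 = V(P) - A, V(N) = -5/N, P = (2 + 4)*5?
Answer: -172109/18090 ≈ -9.5140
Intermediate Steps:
P = 30 (P = 6*5 = 30)
q(A) = 11/6 - A (q(A) = 2 + (-5/30 - A) = 2 + (-5*1/30 - A) = 2 + (-1/6 - A) = 11/6 - A)
H(E, T) = 61/3 - E/9 (H(E, T) = -(E - 183)/9 = -(-183 + E)/9 = 61/3 - E/9)
v(S, M) = (-248 + M)/(M + S)
H(q(-3), -294)/v(248, -87) = (61/3 - (11/6 - 1*(-3))/9)/(((-248 - 87)/(-87 + 248))) = (61/3 - (11/6 + 3)/9)/((-335/161)) = (61/3 - 1/9*29/6)/(((1/161)*(-335))) = (61/3 - 29/54)/(-335/161) = (1069/54)*(-161/335) = -172109/18090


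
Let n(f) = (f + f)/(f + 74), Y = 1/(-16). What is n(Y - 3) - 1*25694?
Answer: -29162788/1135 ≈ -25694.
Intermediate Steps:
Y = -1/16 ≈ -0.062500
n(f) = 2*f/(74 + f) (n(f) = (2*f)/(74 + f) = 2*f/(74 + f))
n(Y - 3) - 1*25694 = 2*(-1/16 - 3)/(74 + (-1/16 - 3)) - 1*25694 = 2*(-49/16)/(74 - 49/16) - 25694 = 2*(-49/16)/(1135/16) - 25694 = 2*(-49/16)*(16/1135) - 25694 = -98/1135 - 25694 = -29162788/1135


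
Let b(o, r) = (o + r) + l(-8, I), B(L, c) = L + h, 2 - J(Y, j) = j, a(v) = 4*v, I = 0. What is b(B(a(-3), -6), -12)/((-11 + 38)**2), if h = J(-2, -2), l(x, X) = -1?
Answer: -7/243 ≈ -0.028807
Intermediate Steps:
J(Y, j) = 2 - j
h = 4 (h = 2 - 1*(-2) = 2 + 2 = 4)
B(L, c) = 4 + L (B(L, c) = L + 4 = 4 + L)
b(o, r) = -1 + o + r (b(o, r) = (o + r) - 1 = -1 + o + r)
b(B(a(-3), -6), -12)/((-11 + 38)**2) = (-1 + (4 + 4*(-3)) - 12)/((-11 + 38)**2) = (-1 + (4 - 12) - 12)/(27**2) = (-1 - 8 - 12)/729 = -21*1/729 = -7/243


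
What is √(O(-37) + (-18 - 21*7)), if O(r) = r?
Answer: I*√202 ≈ 14.213*I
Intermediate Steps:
√(O(-37) + (-18 - 21*7)) = √(-37 + (-18 - 21*7)) = √(-37 + (-18 - 147)) = √(-37 - 165) = √(-202) = I*√202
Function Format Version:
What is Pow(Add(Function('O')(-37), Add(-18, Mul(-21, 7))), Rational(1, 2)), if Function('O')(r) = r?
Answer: Mul(I, Pow(202, Rational(1, 2))) ≈ Mul(14.213, I)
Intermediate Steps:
Pow(Add(Function('O')(-37), Add(-18, Mul(-21, 7))), Rational(1, 2)) = Pow(Add(-37, Add(-18, Mul(-21, 7))), Rational(1, 2)) = Pow(Add(-37, Add(-18, -147)), Rational(1, 2)) = Pow(Add(-37, -165), Rational(1, 2)) = Pow(-202, Rational(1, 2)) = Mul(I, Pow(202, Rational(1, 2)))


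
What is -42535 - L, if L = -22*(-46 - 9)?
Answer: -43745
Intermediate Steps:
L = 1210 (L = -22*(-55) = 1210)
-42535 - L = -42535 - 1*1210 = -42535 - 1210 = -43745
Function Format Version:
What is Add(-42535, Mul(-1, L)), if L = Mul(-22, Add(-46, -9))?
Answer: -43745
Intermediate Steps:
L = 1210 (L = Mul(-22, -55) = 1210)
Add(-42535, Mul(-1, L)) = Add(-42535, Mul(-1, 1210)) = Add(-42535, -1210) = -43745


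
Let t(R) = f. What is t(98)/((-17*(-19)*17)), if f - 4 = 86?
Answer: 90/5491 ≈ 0.016390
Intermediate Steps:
f = 90 (f = 4 + 86 = 90)
t(R) = 90
t(98)/((-17*(-19)*17)) = 90/((-17*(-19)*17)) = 90/((323*17)) = 90/5491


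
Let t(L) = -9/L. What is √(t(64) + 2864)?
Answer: √183287/8 ≈ 53.515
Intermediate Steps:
√(t(64) + 2864) = √(-9/64 + 2864) = √(183287/64) = √183287/8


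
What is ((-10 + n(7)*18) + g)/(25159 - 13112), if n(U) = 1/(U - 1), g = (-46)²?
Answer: 2109/12047 ≈ 0.17506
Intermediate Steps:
g = 2116
n(U) = 1/(-1 + U)
((-10 + n(7)*18) + g)/(25159 - 13112) = ((-10 + 18/(-1 + 7)) + 2116)/(25159 - 13112) = ((-10 + 18/6) + 2116)/12047 = ((-10 + (⅙)*18) + 2116)*(1/12047) = ((-10 + 3) + 2116)*(1/12047) = (-7 + 2116)*(1/12047) = 2109*(1/12047) = 2109/12047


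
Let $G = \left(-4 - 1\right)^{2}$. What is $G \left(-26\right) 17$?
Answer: $-11050$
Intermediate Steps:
$G = 25$ ($G = \left(-5\right)^{2} = 25$)
$G \left(-26\right) 17 = 25 \left(-26\right) 17 = \left(-650\right) 17 = -11050$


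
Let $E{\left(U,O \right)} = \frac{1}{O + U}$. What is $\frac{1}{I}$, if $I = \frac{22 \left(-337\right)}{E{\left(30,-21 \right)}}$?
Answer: $- \frac{1}{66726} \approx -1.4987 \cdot 10^{-5}$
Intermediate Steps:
$I = -66726$ ($I = \frac{22 \left(-337\right)}{\frac{1}{-21 + 30}} = - \frac{7414}{\frac{1}{9}} = - 7414 \frac{1}{\frac{1}{9}} = \left(-7414\right) 9 = -66726$)
$\frac{1}{I} = \frac{1}{-66726} = - \frac{1}{66726}$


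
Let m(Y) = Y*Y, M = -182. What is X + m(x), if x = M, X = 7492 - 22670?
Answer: 17946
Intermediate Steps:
X = -15178
x = -182
m(Y) = Y²
X + m(x) = -15178 + (-182)² = -15178 + 33124 = 17946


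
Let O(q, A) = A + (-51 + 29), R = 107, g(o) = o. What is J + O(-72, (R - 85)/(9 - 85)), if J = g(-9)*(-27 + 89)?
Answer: -22051/38 ≈ -580.29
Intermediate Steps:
J = -558 (J = -9*(-27 + 89) = -9*62 = -558)
O(q, A) = -22 + A (O(q, A) = A - 22 = -22 + A)
J + O(-72, (R - 85)/(9 - 85)) = -558 + (-22 + (107 - 85)/(9 - 85)) = -558 + (-22 + 22/(-76)) = -558 + (-22 + 22*(-1/76)) = -558 + (-22 - 11/38) = -558 - 847/38 = -22051/38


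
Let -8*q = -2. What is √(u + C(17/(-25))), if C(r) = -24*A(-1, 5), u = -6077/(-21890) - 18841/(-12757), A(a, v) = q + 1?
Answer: I*√2202609155713978330/279250730 ≈ 5.3146*I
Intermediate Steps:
q = ¼ (q = -⅛*(-2) = ¼ ≈ 0.25000)
A(a, v) = 5/4 (A(a, v) = ¼ + 1 = 5/4)
u = 489953779/279250730 (u = -6077*(-1/21890) - 18841*(-1/12757) = 6077/21890 + 18841/12757 = 489953779/279250730 ≈ 1.7545)
C(r) = -30 (C(r) = -24*5/4 = -30)
√(u + C(17/(-25))) = √(489953779/279250730 - 30) = √(-7887568121/279250730) = I*√2202609155713978330/279250730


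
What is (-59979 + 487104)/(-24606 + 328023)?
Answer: 142375/101139 ≈ 1.4077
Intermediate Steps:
(-59979 + 487104)/(-24606 + 328023) = 427125/303417 = 427125*(1/303417) = 142375/101139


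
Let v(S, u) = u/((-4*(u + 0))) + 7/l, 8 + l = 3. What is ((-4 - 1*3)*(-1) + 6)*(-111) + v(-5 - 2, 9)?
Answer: -28893/20 ≈ -1444.7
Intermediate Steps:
l = -5 (l = -8 + 3 = -5)
v(S, u) = -33/20 (v(S, u) = u/((-4*(u + 0))) + 7/(-5) = u/((-4*u)) + 7*(-⅕) = u*(-1/(4*u)) - 7/5 = -¼ - 7/5 = -33/20)
((-4 - 1*3)*(-1) + 6)*(-111) + v(-5 - 2, 9) = ((-4 - 1*3)*(-1) + 6)*(-111) - 33/20 = ((-4 - 3)*(-1) + 6)*(-111) - 33/20 = (-7*(-1) + 6)*(-111) - 33/20 = (7 + 6)*(-111) - 33/20 = 13*(-111) - 33/20 = -1443 - 33/20 = -28893/20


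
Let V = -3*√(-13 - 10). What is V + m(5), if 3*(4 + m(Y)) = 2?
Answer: -10/3 - 3*I*√23 ≈ -3.3333 - 14.387*I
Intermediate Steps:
m(Y) = -10/3 (m(Y) = -4 + (⅓)*2 = -4 + ⅔ = -10/3)
V = -3*I*√23 ≈ -14.387*I
V + m(5) = -3*I*√23 - 10/3 = -10/3 - 3*I*√23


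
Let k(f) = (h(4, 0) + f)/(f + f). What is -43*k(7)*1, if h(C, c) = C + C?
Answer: -645/14 ≈ -46.071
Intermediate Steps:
h(C, c) = 2*C
k(f) = (8 + f)/(2*f) (k(f) = (2*4 + f)/(f + f) = (8 + f)/((2*f)) = (8 + f)*(1/(2*f)) = (8 + f)/(2*f))
-43*k(7)*1 = -43*(8 + 7)/(2*7)*1 = -43*15/(2*7)*1 = -43*15/14*1 = -645/14*1 = -645/14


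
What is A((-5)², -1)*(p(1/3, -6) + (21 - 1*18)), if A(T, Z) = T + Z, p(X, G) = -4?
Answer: -24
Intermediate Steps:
A((-5)², -1)*(p(1/3, -6) + (21 - 1*18)) = ((-5)² - 1)*(-4 + (21 - 1*18)) = (25 - 1)*(-4 + (21 - 18)) = 24*(-4 + 3) = 24*(-1) = -24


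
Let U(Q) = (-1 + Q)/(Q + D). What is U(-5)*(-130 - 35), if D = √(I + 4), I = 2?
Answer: -4950/19 - 990*√6/19 ≈ -388.16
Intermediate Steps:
D = √6 (D = √(2 + 4) = √6 ≈ 2.4495)
U(Q) = (-1 + Q)/(Q + √6)
U(-5)*(-130 - 35) = ((-1 - 5)/(-5 + √6))*(-130 - 35) = (-6/(-5 + √6))*(-165) = -6/(-5 + √6)*(-165) = 990/(-5 + √6)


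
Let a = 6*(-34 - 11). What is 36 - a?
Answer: 306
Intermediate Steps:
a = -270 (a = 6*(-45) = -270)
36 - a = 36 - 1*(-270) = 36 + 270 = 306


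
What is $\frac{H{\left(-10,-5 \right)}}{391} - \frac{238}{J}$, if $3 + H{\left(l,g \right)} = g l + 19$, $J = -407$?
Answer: $\frac{119920}{159137} \approx 0.75356$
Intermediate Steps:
$H{\left(l,g \right)} = 16 + g l$ ($H{\left(l,g \right)} = -3 + \left(g l + 19\right) = -3 + \left(19 + g l\right) = 16 + g l$)
$\frac{H{\left(-10,-5 \right)}}{391} - \frac{238}{J} = \frac{16 - -50}{391} - \frac{238}{-407} = \left(16 + 50\right) \frac{1}{391} - - \frac{238}{407} = 66 \cdot \frac{1}{391} + \frac{238}{407} = \frac{66}{391} + \frac{238}{407} = \frac{119920}{159137}$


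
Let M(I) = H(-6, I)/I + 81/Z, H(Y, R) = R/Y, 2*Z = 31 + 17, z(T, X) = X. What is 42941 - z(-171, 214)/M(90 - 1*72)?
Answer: 3301321/77 ≈ 42874.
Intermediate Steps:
Z = 24 (Z = (31 + 17)/2 = (½)*48 = 24)
M(I) = 77/24 (M(I) = (I/(-6))/I + 81/24 = (I*(-⅙))/I + 81*(1/24) = (-I/6)/I + 27/8 = -⅙ + 27/8 = 77/24)
42941 - z(-171, 214)/M(90 - 1*72) = 42941 - 214/77/24 = 42941 - 214*24/77 = 42941 - 1*5136/77 = 42941 - 5136/77 = 3301321/77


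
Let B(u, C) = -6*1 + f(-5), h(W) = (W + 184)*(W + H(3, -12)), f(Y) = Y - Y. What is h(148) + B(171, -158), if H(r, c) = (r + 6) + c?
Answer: 48134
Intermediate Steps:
H(r, c) = 6 + c + r (H(r, c) = (6 + r) + c = 6 + c + r)
f(Y) = 0
h(W) = (-3 + W)*(184 + W) (h(W) = (W + 184)*(W + (6 - 12 + 3)) = (184 + W)*(W - 3) = (184 + W)*(-3 + W) = (-3 + W)*(184 + W))
B(u, C) = -6 (B(u, C) = -6*1 + 0 = -6 + 0 = -6)
h(148) + B(171, -158) = (-552 + 148**2 + 181*148) - 6 = (-552 + 21904 + 26788) - 6 = 48140 - 6 = 48134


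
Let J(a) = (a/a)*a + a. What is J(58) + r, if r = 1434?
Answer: 1550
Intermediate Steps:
J(a) = 2*a (J(a) = 1*a + a = a + a = 2*a)
J(58) + r = 2*58 + 1434 = 116 + 1434 = 1550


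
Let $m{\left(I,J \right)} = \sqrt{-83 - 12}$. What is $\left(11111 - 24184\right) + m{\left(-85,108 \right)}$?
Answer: $-13073 + i \sqrt{95} \approx -13073.0 + 9.7468 i$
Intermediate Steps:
$m{\left(I,J \right)} = i \sqrt{95}$ ($m{\left(I,J \right)} = \sqrt{-95} = i \sqrt{95}$)
$\left(11111 - 24184\right) + m{\left(-85,108 \right)} = \left(11111 - 24184\right) + i \sqrt{95} = -13073 + i \sqrt{95}$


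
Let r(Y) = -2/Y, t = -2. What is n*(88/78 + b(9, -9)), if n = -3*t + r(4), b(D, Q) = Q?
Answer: -3377/78 ≈ -43.295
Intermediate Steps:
n = 11/2 (n = -3*(-2) - 2/4 = 6 - 2*¼ = 6 - ½ = 11/2 ≈ 5.5000)
n*(88/78 + b(9, -9)) = 11*(88/78 - 9)/2 = 11*(88*(1/78) - 9)/2 = 11*(44/39 - 9)/2 = (11/2)*(-307/39) = -3377/78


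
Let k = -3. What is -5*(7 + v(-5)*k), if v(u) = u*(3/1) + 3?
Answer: -215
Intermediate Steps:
v(u) = 3 + 3*u (v(u) = u*(3*1) + 3 = u*3 + 3 = 3*u + 3 = 3 + 3*u)
-5*(7 + v(-5)*k) = -5*(7 + (3 + 3*(-5))*(-3)) = -5*(7 + (3 - 15)*(-3)) = -5*(7 - 12*(-3)) = -5*(7 + 36) = -5*43 = -215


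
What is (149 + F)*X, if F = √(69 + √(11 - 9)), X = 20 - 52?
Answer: -4768 - 32*√(69 + √2) ≈ -5036.5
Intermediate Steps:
X = -32
F = √(69 + √2) ≈ 8.3913
(149 + F)*X = (149 + √(69 + √2))*(-32) = -4768 - 32*√(69 + √2)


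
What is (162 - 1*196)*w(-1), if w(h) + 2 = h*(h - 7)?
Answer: -204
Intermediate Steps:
w(h) = -2 + h*(-7 + h) (w(h) = -2 + h*(h - 7) = -2 + h*(-7 + h))
(162 - 1*196)*w(-1) = (162 - 1*196)*(-2 + (-1)² - 7*(-1)) = (162 - 196)*(-2 + 1 + 7) = -34*6 = -204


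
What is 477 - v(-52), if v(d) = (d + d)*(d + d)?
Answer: -10339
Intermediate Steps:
v(d) = 4*d² (v(d) = (2*d)*(2*d) = 4*d²)
477 - v(-52) = 477 - 4*(-52)² = 477 - 4*2704 = 477 - 1*10816 = 477 - 10816 = -10339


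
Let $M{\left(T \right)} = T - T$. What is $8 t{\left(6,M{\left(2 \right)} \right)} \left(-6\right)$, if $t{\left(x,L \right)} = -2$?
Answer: $96$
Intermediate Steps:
$M{\left(T \right)} = 0$
$8 t{\left(6,M{\left(2 \right)} \right)} \left(-6\right) = 8 \left(-2\right) \left(-6\right) = \left(-16\right) \left(-6\right) = 96$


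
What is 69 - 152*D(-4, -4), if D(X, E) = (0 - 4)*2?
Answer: 1285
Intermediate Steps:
D(X, E) = -8 (D(X, E) = -4*2 = -8)
69 - 152*D(-4, -4) = 69 - 152*(-8) = 69 + 1216 = 1285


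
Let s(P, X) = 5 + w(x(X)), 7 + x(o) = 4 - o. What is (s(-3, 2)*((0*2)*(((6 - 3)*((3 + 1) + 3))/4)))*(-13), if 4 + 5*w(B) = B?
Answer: 0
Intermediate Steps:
x(o) = -3 - o (x(o) = -7 + (4 - o) = -3 - o)
w(B) = -⅘ + B/5
s(P, X) = 18/5 - X/5 (s(P, X) = 5 + (-⅘ + (-3 - X)/5) = 5 + (-⅘ + (-⅗ - X/5)) = 5 + (-7/5 - X/5) = 18/5 - X/5)
(s(-3, 2)*((0*2)*(((6 - 3)*((3 + 1) + 3))/4)))*(-13) = ((18/5 - ⅕*2)*((0*2)*(((6 - 3)*((3 + 1) + 3))/4)))*(-13) = ((18/5 - ⅖)*(0*((3*(4 + 3))*(¼))))*(-13) = (16*(0*((3*7)*(¼)))/5)*(-13) = (16*(0*(21*(¼)))/5)*(-13) = (16*(0*(21/4))/5)*(-13) = ((16/5)*0)*(-13) = 0*(-13) = 0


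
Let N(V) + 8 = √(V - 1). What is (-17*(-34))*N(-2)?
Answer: -4624 + 578*I*√3 ≈ -4624.0 + 1001.1*I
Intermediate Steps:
N(V) = -8 + √(-1 + V) (N(V) = -8 + √(V - 1) = -8 + √(-1 + V))
(-17*(-34))*N(-2) = (-17*(-34))*(-8 + √(-1 - 2)) = 578*(-8 + √(-3)) = 578*(-8 + I*√3) = -4624 + 578*I*√3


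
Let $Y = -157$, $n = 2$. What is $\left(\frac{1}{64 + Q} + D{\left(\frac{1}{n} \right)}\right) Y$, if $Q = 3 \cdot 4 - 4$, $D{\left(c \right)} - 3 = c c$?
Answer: $- \frac{36895}{72} \approx -512.43$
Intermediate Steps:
$D{\left(c \right)} = 3 + c^{2}$ ($D{\left(c \right)} = 3 + c c = 3 + c^{2}$)
$Q = 8$ ($Q = 12 - 4 = 8$)
$\left(\frac{1}{64 + Q} + D{\left(\frac{1}{n} \right)}\right) Y = \left(\frac{1}{64 + 8} + \left(3 + \left(\frac{1}{2}\right)^{2}\right)\right) \left(-157\right) = \left(\frac{1}{72} + \left(3 + \left(\frac{1}{2}\right)^{2}\right)\right) \left(-157\right) = \left(\frac{1}{72} + \left(3 + \frac{1}{4}\right)\right) \left(-157\right) = \left(\frac{1}{72} + \frac{13}{4}\right) \left(-157\right) = \frac{235}{72} \left(-157\right) = - \frac{36895}{72}$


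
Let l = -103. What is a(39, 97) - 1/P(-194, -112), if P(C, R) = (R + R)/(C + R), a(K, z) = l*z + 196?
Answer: -1097193/112 ≈ -9796.4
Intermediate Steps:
a(K, z) = 196 - 103*z (a(K, z) = -103*z + 196 = 196 - 103*z)
P(C, R) = 2*R/(C + R) (P(C, R) = (2*R)/(C + R) = 2*R/(C + R))
a(39, 97) - 1/P(-194, -112) = (196 - 103*97) - 1/(2*(-112)/(-194 - 112)) = (196 - 9991) - 1/(2*(-112)/(-306)) = -9795 - 1/(2*(-112)*(-1/306)) = -9795 - 1/112/153 = -9795 - 1*153/112 = -9795 - 153/112 = -1097193/112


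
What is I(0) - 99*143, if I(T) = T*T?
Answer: -14157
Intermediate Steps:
I(T) = T²
I(0) - 99*143 = 0² - 99*143 = 0 - 14157 = -14157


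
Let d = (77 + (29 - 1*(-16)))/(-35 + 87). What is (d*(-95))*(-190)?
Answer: 550525/13 ≈ 42348.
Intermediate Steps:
d = 61/26 (d = (77 + (29 + 16))/52 = (77 + 45)*(1/52) = 122*(1/52) = 61/26 ≈ 2.3462)
(d*(-95))*(-190) = ((61/26)*(-95))*(-190) = -5795/26*(-190) = 550525/13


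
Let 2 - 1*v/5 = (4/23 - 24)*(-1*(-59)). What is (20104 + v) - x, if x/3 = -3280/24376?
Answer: 1902215544/70081 ≈ 27143.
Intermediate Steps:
x = -1230/3047 (x = 3*(-3280/24376) = 3*(-3280*1/24376) = 3*(-410/3047) = -1230/3047 ≈ -0.40368)
v = 161890/23 (v = 10 - 5*(4/23 - 24)*(-1*(-59)) = 10 - 5*(4*(1/23) - 24)*59 = 10 - 5*(4/23 - 24)*59 = 10 - (-2740)*59/23 = 10 - 5*(-32332/23) = 10 + 161660/23 = 161890/23 ≈ 7038.7)
(20104 + v) - x = (20104 + 161890/23) - 1*(-1230/3047) = 624282/23 + 1230/3047 = 1902215544/70081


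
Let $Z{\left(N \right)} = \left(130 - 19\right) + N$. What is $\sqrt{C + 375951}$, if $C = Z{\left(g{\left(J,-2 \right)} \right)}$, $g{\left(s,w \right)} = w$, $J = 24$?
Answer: $2 \sqrt{94015} \approx 613.24$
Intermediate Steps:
$Z{\left(N \right)} = 111 + N$
$C = 109$ ($C = 111 - 2 = 109$)
$\sqrt{C + 375951} = \sqrt{109 + 375951} = \sqrt{376060} = 2 \sqrt{94015}$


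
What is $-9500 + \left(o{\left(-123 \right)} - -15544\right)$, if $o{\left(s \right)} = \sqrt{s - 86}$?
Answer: $6044 + i \sqrt{209} \approx 6044.0 + 14.457 i$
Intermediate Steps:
$o{\left(s \right)} = \sqrt{-86 + s}$
$-9500 + \left(o{\left(-123 \right)} - -15544\right) = -9500 + \left(\sqrt{-86 - 123} - -15544\right) = -9500 + \left(\sqrt{-209} + 15544\right) = -9500 + \left(i \sqrt{209} + 15544\right) = -9500 + \left(15544 + i \sqrt{209}\right) = 6044 + i \sqrt{209}$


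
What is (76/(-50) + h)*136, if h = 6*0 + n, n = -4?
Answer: -18768/25 ≈ -750.72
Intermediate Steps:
h = -4 (h = 6*0 - 4 = 0 - 4 = -4)
(76/(-50) + h)*136 = (76/(-50) - 4)*136 = (76*(-1/50) - 4)*136 = (-38/25 - 4)*136 = -138/25*136 = -18768/25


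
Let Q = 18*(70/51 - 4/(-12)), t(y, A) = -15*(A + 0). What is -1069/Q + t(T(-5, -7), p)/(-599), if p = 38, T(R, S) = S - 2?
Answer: -10588087/312678 ≈ -33.863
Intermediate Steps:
T(R, S) = -2 + S
t(y, A) = -15*A
Q = 522/17 (Q = 18*(70*(1/51) - 4*(-1/12)) = 18*(70/51 + ⅓) = 18*(29/17) = 522/17 ≈ 30.706)
-1069/Q + t(T(-5, -7), p)/(-599) = -1069/522/17 - 15*38/(-599) = -1069*17/522 - 570*(-1/599) = -18173/522 + 570/599 = -10588087/312678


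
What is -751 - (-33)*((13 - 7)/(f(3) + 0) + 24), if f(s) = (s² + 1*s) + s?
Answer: 271/5 ≈ 54.200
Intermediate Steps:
f(s) = s² + 2*s (f(s) = (s² + s) + s = (s + s²) + s = s² + 2*s)
-751 - (-33)*((13 - 7)/(f(3) + 0) + 24) = -751 - (-33)*((13 - 7)/(3*(2 + 3) + 0) + 24) = -751 - (-33)*(6/(3*5 + 0) + 24) = -751 - (-33)*(6/(15 + 0) + 24) = -751 - (-33)*(6/15 + 24) = -751 - (-33)*(6*(1/15) + 24) = -751 - (-33)*(⅖ + 24) = -751 - (-33)*122/5 = -751 - 1*(-4026/5) = -751 + 4026/5 = 271/5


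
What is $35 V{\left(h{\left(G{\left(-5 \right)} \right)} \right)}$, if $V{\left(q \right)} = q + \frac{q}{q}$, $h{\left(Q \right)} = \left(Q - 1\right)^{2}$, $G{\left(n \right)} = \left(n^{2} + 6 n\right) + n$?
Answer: $4270$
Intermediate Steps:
$G{\left(n \right)} = n^{2} + 7 n$
$h{\left(Q \right)} = \left(-1 + Q\right)^{2}$
$V{\left(q \right)} = 1 + q$ ($V{\left(q \right)} = q + 1 = 1 + q$)
$35 V{\left(h{\left(G{\left(-5 \right)} \right)} \right)} = 35 \left(1 + \left(-1 - 5 \left(7 - 5\right)\right)^{2}\right) = 35 \left(1 + \left(-1 - 10\right)^{2}\right) = 35 \left(1 + \left(-11\right)^{2}\right) = 35 \left(1 + 121\right) = 35 \cdot 122 = 4270$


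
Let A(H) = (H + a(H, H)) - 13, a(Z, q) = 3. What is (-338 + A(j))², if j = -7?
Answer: 126025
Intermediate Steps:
A(H) = -10 + H (A(H) = (H + 3) - 13 = (3 + H) - 13 = -10 + H)
(-338 + A(j))² = (-338 + (-10 - 7))² = (-338 - 17)² = (-355)² = 126025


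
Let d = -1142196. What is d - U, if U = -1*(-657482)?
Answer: -1799678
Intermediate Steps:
U = 657482
d - U = -1142196 - 1*657482 = -1142196 - 657482 = -1799678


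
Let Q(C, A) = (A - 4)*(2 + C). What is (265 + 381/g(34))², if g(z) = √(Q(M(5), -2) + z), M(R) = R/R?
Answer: 2076481/16 ≈ 1.2978e+5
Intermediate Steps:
M(R) = 1
Q(C, A) = (-4 + A)*(2 + C)
g(z) = √(-18 + z) (g(z) = √((-8 - 4*1 + 2*(-2) - 2*1) + z) = √((-8 - 4 - 4 - 2) + z) = √(-18 + z))
(265 + 381/g(34))² = (265 + 381/(√(-18 + 34)))² = (265 + 381/(√16))² = (265 + 381/4)² = (1441/4)² = 2076481/16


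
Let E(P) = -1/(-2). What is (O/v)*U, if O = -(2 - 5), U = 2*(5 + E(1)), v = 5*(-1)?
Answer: -33/5 ≈ -6.6000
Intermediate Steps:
v = -5
E(P) = 1/2 (E(P) = -1*(-1/2) = 1/2)
U = 11 (U = 2*(5 + 1/2) = 2*(11/2) = 11)
O = 3 (O = -1*(-3) = 3)
(O/v)*U = (3/(-5))*11 = (3*(-1/5))*11 = -3/5*11 = -33/5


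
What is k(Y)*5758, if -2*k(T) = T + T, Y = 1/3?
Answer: -5758/3 ≈ -1919.3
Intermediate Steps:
Y = ⅓ ≈ 0.33333
k(T) = -T (k(T) = -(T + T)/2 = -T)
k(Y)*5758 = -1*⅓*5758 = -⅓*5758 = -5758/3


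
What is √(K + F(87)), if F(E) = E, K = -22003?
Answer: 2*I*√5479 ≈ 148.04*I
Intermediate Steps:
√(K + F(87)) = √(-22003 + 87) = √(-21916) = 2*I*√5479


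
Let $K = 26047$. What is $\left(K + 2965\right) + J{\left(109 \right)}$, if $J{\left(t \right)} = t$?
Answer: $29121$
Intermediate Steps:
$\left(K + 2965\right) + J{\left(109 \right)} = \left(26047 + 2965\right) + 109 = 29012 + 109 = 29121$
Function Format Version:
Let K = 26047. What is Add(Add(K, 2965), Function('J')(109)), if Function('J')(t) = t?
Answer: 29121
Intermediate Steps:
Add(Add(K, 2965), Function('J')(109)) = Add(Add(26047, 2965), 109) = Add(29012, 109) = 29121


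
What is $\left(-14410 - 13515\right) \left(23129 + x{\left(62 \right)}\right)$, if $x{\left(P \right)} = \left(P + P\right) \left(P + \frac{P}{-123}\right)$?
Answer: $- \frac{105634773775}{123} \approx -8.5882 \cdot 10^{8}$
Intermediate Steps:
$x{\left(P \right)} = \frac{244 P^{2}}{123}$ ($x{\left(P \right)} = 2 P \left(P + P \left(- \frac{1}{123}\right)\right) = 2 P \left(P - \frac{P}{123}\right) = 2 P \frac{122 P}{123} = \frac{244 P^{2}}{123}$)
$\left(-14410 - 13515\right) \left(23129 + x{\left(62 \right)}\right) = \left(-14410 - 13515\right) \left(23129 + \frac{244 \cdot 62^{2}}{123}\right) = - 27925 \left(23129 + \frac{244}{123} \cdot 3844\right) = - 27925 \left(23129 + \frac{937936}{123}\right) = \left(-27925\right) \frac{3782803}{123} = - \frac{105634773775}{123}$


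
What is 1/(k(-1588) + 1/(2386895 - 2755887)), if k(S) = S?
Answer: -368992/585959297 ≈ -0.00062972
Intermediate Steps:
1/(k(-1588) + 1/(2386895 - 2755887)) = 1/(-1588 + 1/(2386895 - 2755887)) = 1/(-1588 + 1/(-368992)) = 1/(-1588 - 1/368992) = 1/(-585959297/368992) = -368992/585959297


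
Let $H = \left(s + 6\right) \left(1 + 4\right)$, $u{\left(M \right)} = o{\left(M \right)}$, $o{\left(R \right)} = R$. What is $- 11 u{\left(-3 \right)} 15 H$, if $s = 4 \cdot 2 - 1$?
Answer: $32175$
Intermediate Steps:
$s = 7$ ($s = 8 - 1 = 7$)
$u{\left(M \right)} = M$
$H = 65$ ($H = \left(7 + 6\right) \left(1 + 4\right) = 13 \cdot 5 = 65$)
$- 11 u{\left(-3 \right)} 15 H = \left(-11\right) \left(-3\right) 15 \cdot 65 = 33 \cdot 975 = 32175$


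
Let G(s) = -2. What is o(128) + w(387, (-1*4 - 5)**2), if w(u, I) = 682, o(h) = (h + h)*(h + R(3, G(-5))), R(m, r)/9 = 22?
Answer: 84138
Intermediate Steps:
R(m, r) = 198 (R(m, r) = 9*22 = 198)
o(h) = 2*h*(198 + h) (o(h) = (h + h)*(h + 198) = (2*h)*(198 + h) = 2*h*(198 + h))
o(128) + w(387, (-1*4 - 5)**2) = 2*128*(198 + 128) + 682 = 2*128*326 + 682 = 83456 + 682 = 84138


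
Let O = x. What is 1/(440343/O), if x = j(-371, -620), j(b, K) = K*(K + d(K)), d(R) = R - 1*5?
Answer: 257300/146781 ≈ 1.7530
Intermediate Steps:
d(R) = -5 + R (d(R) = R - 5 = -5 + R)
j(b, K) = K*(-5 + 2*K) (j(b, K) = K*(K + (-5 + K)) = K*(-5 + 2*K))
x = 771900 (x = -620*(-5 + 2*(-620)) = -620*(-5 - 1240) = -620*(-1245) = 771900)
O = 771900
1/(440343/O) = 1/(440343/771900) = 1/(440343*(1/771900)) = 1/(146781/257300) = 257300/146781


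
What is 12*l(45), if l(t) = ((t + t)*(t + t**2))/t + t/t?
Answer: 49692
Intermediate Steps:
l(t) = 1 + 2*t + 2*t**2 (l(t) = ((2*t)*(t + t**2))/t + 1 = (2*t*(t + t**2))/t + 1 = (2*t + 2*t**2) + 1 = 1 + 2*t + 2*t**2)
12*l(45) = 12*(1 + 2*45 + 2*45**2) = 12*(1 + 90 + 2*2025) = 12*(1 + 90 + 4050) = 12*4141 = 49692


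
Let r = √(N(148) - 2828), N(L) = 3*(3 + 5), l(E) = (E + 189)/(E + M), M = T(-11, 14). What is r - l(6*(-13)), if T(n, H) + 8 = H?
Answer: 37/24 + 2*I*√701 ≈ 1.5417 + 52.953*I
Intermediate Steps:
T(n, H) = -8 + H
M = 6 (M = -8 + 14 = 6)
l(E) = (189 + E)/(6 + E) (l(E) = (E + 189)/(E + 6) = (189 + E)/(6 + E))
N(L) = 24 (N(L) = 3*8 = 24)
r = 2*I*√701 (r = √(24 - 2828) = √(-2804) = 2*I*√701 ≈ 52.953*I)
r - l(6*(-13)) = 2*I*√701 - (189 + 6*(-13))/(6 + 6*(-13)) = 2*I*√701 - (189 - 78)/(6 - 78) = 2*I*√701 - 111/(-72) = 2*I*√701 - (-1)*111/72 = 2*I*√701 - 1*(-37/24) = 2*I*√701 + 37/24 = 37/24 + 2*I*√701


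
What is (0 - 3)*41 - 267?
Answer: -390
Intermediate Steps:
(0 - 3)*41 - 267 = -3*41 - 267 = -123 - 267 = -390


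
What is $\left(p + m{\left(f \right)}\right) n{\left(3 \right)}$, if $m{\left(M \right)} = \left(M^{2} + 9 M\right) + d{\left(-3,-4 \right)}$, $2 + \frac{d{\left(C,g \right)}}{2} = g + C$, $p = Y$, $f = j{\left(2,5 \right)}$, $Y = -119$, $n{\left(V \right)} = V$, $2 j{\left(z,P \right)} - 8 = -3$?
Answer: $- \frac{1299}{4} \approx -324.75$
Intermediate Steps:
$j{\left(z,P \right)} = \frac{5}{2}$ ($j{\left(z,P \right)} = 4 + \frac{1}{2} \left(-3\right) = 4 - \frac{3}{2} = \frac{5}{2}$)
$f = \frac{5}{2} \approx 2.5$
$p = -119$
$d{\left(C,g \right)} = -4 + 2 C + 2 g$ ($d{\left(C,g \right)} = -4 + 2 \left(g + C\right) = -4 + 2 \left(C + g\right) = -4 + \left(2 C + 2 g\right) = -4 + 2 C + 2 g$)
$m{\left(M \right)} = -18 + M^{2} + 9 M$ ($m{\left(M \right)} = \left(M^{2} + 9 M\right) + \left(-4 + 2 \left(-3\right) + 2 \left(-4\right)\right) = \left(M^{2} + 9 M\right) - 18 = -18 + M^{2} + 9 M$)
$\left(p + m{\left(f \right)}\right) n{\left(3 \right)} = \left(-119 + \left(-18 + \left(\frac{5}{2}\right)^{2} + 9 \cdot \frac{5}{2}\right)\right) 3 = \left(-119 + \left(-18 + \frac{25}{4} + \frac{45}{2}\right)\right) 3 = \left(-119 + \frac{43}{4}\right) 3 = \left(- \frac{433}{4}\right) 3 = - \frac{1299}{4}$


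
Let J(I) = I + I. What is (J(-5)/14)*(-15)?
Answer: 75/7 ≈ 10.714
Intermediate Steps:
J(I) = 2*I
(J(-5)/14)*(-15) = ((2*(-5))/14)*(-15) = ((1/14)*(-10))*(-15) = -5/7*(-15) = 75/7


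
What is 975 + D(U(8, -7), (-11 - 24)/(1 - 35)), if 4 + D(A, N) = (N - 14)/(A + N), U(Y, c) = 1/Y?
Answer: 150683/157 ≈ 959.76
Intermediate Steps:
D(A, N) = -4 + (-14 + N)/(A + N) (D(A, N) = -4 + (N - 14)/(A + N) = -4 + (-14 + N)/(A + N))
975 + D(U(8, -7), (-11 - 24)/(1 - 35)) = 975 + (-14 - 4/8 - 3*(-11 - 24)/(1 - 35))/(1/8 + (-11 - 24)/(1 - 35)) = 975 + (-14 - 4*⅛ - (-105)/(-34))/(⅛ - 35/(-34)) = 975 + (-14 - ½ - (-105)*(-1)/34)/(⅛ - 35*(-1/34)) = 975 + (-14 - ½ - 3*35/34)/(⅛ + 35/34) = 975 + (-14 - ½ - 105/34)/(157/136) = 975 + (136/157)*(-299/17) = 975 - 2392/157 = 150683/157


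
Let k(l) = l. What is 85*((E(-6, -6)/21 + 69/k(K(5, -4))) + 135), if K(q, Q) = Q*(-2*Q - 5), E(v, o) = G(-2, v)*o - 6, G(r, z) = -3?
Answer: 308975/28 ≈ 11035.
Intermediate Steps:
E(v, o) = -6 - 3*o (E(v, o) = -3*o - 6 = -6 - 3*o)
K(q, Q) = Q*(-5 - 2*Q)
85*((E(-6, -6)/21 + 69/k(K(5, -4))) + 135) = 85*(((-6 - 3*(-6))/21 + 69/((-1*(-4)*(5 + 2*(-4))))) + 135) = 85*(((-6 + 18)*(1/21) + 69/((-1*(-4)*(5 - 8)))) + 135) = 85*((12*(1/21) + 69/((-1*(-4)*(-3)))) + 135) = 85*((4/7 + 69/(-12)) + 135) = 85*((4/7 + 69*(-1/12)) + 135) = 85*((4/7 - 23/4) + 135) = 85*(-145/28 + 135) = 85*(3635/28) = 308975/28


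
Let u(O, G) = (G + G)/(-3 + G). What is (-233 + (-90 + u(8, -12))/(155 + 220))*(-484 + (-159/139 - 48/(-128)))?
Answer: 235741413971/2085000 ≈ 1.1307e+5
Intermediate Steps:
u(O, G) = 2*G/(-3 + G) (u(O, G) = (2*G)/(-3 + G) = 2*G/(-3 + G))
(-233 + (-90 + u(8, -12))/(155 + 220))*(-484 + (-159/139 - 48/(-128))) = (-233 + (-90 + 2*(-12)/(-3 - 12))/(155 + 220))*(-484 + (-159/139 - 48/(-128))) = (-233 + (-90 + 2*(-12)/(-15))/375)*(-484 + (-159*1/139 - 48*(-1/128))) = (-233 + (-90 + 2*(-12)*(-1/15))*(1/375))*(-484 + (-159/139 + 3/8)) = (-233 + (-90 + 8/5)*(1/375))*(-484 - 855/1112) = (-233 - 442/5*1/375)*(-539063/1112) = (-233 - 442/1875)*(-539063/1112) = -437317/1875*(-539063/1112) = 235741413971/2085000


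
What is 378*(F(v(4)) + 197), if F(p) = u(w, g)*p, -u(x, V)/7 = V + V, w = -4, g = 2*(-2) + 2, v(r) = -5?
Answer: 21546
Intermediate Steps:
g = -2 (g = -4 + 2 = -2)
u(x, V) = -14*V (u(x, V) = -7*(V + V) = -14*V)
F(p) = 28*p (F(p) = (-14*(-2))*p = 28*p)
378*(F(v(4)) + 197) = 378*(28*(-5) + 197) = 378*(-140 + 197) = 378*57 = 21546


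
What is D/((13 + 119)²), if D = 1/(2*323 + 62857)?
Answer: 1/1106476272 ≈ 9.0377e-10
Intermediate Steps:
D = 1/63503 (D = 1/(646 + 62857) = 1/63503 ≈ 1.5747e-5)
D/((13 + 119)²) = 1/(63503*((13 + 119)²)) = 1/(63503*(132²)) = (1/63503)/17424 = (1/63503)*(1/17424) = 1/1106476272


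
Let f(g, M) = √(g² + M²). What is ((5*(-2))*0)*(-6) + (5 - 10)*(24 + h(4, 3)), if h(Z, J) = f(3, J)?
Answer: -120 - 15*√2 ≈ -141.21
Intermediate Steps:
f(g, M) = √(M² + g²)
h(Z, J) = √(9 + J²) (h(Z, J) = √(J² + 3²) = √(J² + 9) = √(9 + J²))
((5*(-2))*0)*(-6) + (5 - 10)*(24 + h(4, 3)) = ((5*(-2))*0)*(-6) + (5 - 10)*(24 + √(9 + 3²)) = -10*0*(-6) - 5*(24 + √(9 + 9)) = 0*(-6) - 5*(24 + √18) = 0 - 5*(24 + 3*√2) = 0 + (-120 - 15*√2) = -120 - 15*√2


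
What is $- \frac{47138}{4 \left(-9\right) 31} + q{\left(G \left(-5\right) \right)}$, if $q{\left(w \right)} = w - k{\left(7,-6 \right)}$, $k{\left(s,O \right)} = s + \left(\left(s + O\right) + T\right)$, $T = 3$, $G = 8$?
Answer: $- \frac{4889}{558} \approx -8.7616$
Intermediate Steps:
$k{\left(s,O \right)} = 3 + O + 2 s$ ($k{\left(s,O \right)} = s + \left(\left(s + O\right) + 3\right) = s + \left(\left(O + s\right) + 3\right) = s + \left(3 + O + s\right) = 3 + O + 2 s$)
$q{\left(w \right)} = -11 + w$ ($q{\left(w \right)} = w - \left(3 - 6 + 2 \cdot 7\right) = w - \left(3 - 6 + 14\right) = w - 11 = -11 + w$)
$- \frac{47138}{4 \left(-9\right) 31} + q{\left(G \left(-5\right) \right)} = - \frac{47138}{4 \left(-9\right) 31} + \left(-11 + 8 \left(-5\right)\right) = - \frac{47138}{\left(-36\right) 31} - 51 = - \frac{47138}{-1116} - 51 = \left(-47138\right) \left(- \frac{1}{1116}\right) - 51 = \frac{23569}{558} - 51 = - \frac{4889}{558}$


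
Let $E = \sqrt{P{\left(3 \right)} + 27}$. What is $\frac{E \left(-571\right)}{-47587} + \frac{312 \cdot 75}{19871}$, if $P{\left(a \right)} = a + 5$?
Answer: $\frac{23400}{19871} + \frac{571 \sqrt{35}}{47587} \approx 1.2486$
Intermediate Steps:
$P{\left(a \right)} = 5 + a$
$E = \sqrt{35}$ ($E = \sqrt{\left(5 + 3\right) + 27} = \sqrt{8 + 27} = \sqrt{35} \approx 5.9161$)
$\frac{E \left(-571\right)}{-47587} + \frac{312 \cdot 75}{19871} = \frac{\sqrt{35} \left(-571\right)}{-47587} + \frac{312 \cdot 75}{19871} = - 571 \sqrt{35} \left(- \frac{1}{47587}\right) + 23400 \cdot \frac{1}{19871} = \frac{571 \sqrt{35}}{47587} + \frac{23400}{19871} = \frac{23400}{19871} + \frac{571 \sqrt{35}}{47587}$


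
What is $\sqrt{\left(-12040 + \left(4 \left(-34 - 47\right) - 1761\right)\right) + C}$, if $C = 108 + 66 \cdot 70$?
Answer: $i \sqrt{9397} \approx 96.938 i$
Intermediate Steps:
$C = 4728$ ($C = 108 + 4620 = 4728$)
$\sqrt{\left(-12040 + \left(4 \left(-34 - 47\right) - 1761\right)\right) + C} = \sqrt{\left(-12040 + \left(4 \left(-34 - 47\right) - 1761\right)\right) + 4728} = \sqrt{\left(-12040 + \left(4 \left(-81\right) - 1761\right)\right) + 4728} = \sqrt{\left(-12040 - 2085\right) + 4728} = \sqrt{-14125 + 4728} = \sqrt{-9397} = i \sqrt{9397}$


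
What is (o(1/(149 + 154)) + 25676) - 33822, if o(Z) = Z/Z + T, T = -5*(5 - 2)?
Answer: -8160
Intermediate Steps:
T = -15 (T = -5*3 = -15)
o(Z) = -14 (o(Z) = Z/Z - 15 = 1 - 15 = -14)
(o(1/(149 + 154)) + 25676) - 33822 = (-14 + 25676) - 33822 = 25662 - 33822 = -8160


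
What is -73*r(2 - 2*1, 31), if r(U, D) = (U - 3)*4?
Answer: 876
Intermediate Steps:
r(U, D) = -12 + 4*U (r(U, D) = (-3 + U)*4 = -12 + 4*U)
-73*r(2 - 2*1, 31) = -73*(-12 + 4*(2 - 2*1)) = -73*(-12 + 4*(2 - 2)) = -73*(-12 + 4*0) = -73*(-12 + 0) = -73*(-12) = 876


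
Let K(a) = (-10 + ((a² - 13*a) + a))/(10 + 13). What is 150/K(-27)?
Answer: 3450/1043 ≈ 3.3078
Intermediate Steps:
K(a) = -10/23 - 12*a/23 + a²/23 (K(a) = (-10 + (a² - 12*a))/23 = (-10 + a² - 12*a)*(1/23) = -10/23 - 12*a/23 + a²/23)
150/K(-27) = 150/(-10/23 - 12/23*(-27) + (1/23)*(-27)²) = 150/(-10/23 + 324/23 + (1/23)*729) = 150/(-10/23 + 324/23 + 729/23) = 150/(1043/23) = 150*(23/1043) = 3450/1043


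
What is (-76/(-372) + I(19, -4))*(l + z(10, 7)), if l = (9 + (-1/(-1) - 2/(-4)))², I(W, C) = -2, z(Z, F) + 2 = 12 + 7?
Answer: -85003/372 ≈ -228.50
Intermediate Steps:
z(Z, F) = 17 (z(Z, F) = -2 + (12 + 7) = -2 + 19 = 17)
l = 441/4 (l = (9 + (-1*(-1) - 2*(-¼)))² = (9 + (1 + ½))² = (9 + 3/2)² = (21/2)² = 441/4 ≈ 110.25)
(-76/(-372) + I(19, -4))*(l + z(10, 7)) = (-76/(-372) - 2)*(441/4 + 17) = (-76*(-1/372) - 2)*(509/4) = (19/93 - 2)*(509/4) = -167/93*509/4 = -85003/372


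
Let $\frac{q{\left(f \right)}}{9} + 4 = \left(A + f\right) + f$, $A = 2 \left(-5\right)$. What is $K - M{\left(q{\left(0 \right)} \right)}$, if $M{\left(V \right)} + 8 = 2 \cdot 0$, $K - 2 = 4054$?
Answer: $4064$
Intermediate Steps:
$A = -10$
$K = 4056$ ($K = 2 + 4054 = 4056$)
$q{\left(f \right)} = -126 + 18 f$ ($q{\left(f \right)} = -36 + 9 \left(\left(-10 + f\right) + f\right) = -36 + 9 \left(-10 + 2 f\right) = -36 + \left(-90 + 18 f\right) = -126 + 18 f$)
$M{\left(V \right)} = -8$ ($M{\left(V \right)} = -8 + 2 \cdot 0 = -8 + 0 = -8$)
$K - M{\left(q{\left(0 \right)} \right)} = 4056 - -8 = 4056 + 8 = 4064$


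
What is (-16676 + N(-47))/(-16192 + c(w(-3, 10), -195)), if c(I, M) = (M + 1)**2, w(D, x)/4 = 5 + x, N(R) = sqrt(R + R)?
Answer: -4169/5361 + I*sqrt(94)/21444 ≈ -0.77765 + 0.00045212*I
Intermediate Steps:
N(R) = sqrt(2)*sqrt(R) (N(R) = sqrt(2*R) = sqrt(2)*sqrt(R))
w(D, x) = 20 + 4*x (w(D, x) = 4*(5 + x) = 20 + 4*x)
c(I, M) = (1 + M)**2
(-16676 + N(-47))/(-16192 + c(w(-3, 10), -195)) = (-16676 + sqrt(2)*sqrt(-47))/(-16192 + (1 - 195)**2) = (-16676 + sqrt(2)*(I*sqrt(47)))/(-16192 + (-194)**2) = (-16676 + I*sqrt(94))/(-16192 + 37636) = (-16676 + I*sqrt(94))/21444 = (-16676 + I*sqrt(94))*(1/21444) = -4169/5361 + I*sqrt(94)/21444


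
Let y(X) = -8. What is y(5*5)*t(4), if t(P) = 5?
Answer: -40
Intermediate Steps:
y(5*5)*t(4) = -8*5 = -40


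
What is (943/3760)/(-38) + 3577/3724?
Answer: 136297/142880 ≈ 0.95393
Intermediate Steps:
(943/3760)/(-38) + 3577/3724 = (943*(1/3760))*(-1/38) + 3577*(1/3724) = (943/3760)*(-1/38) + 73/76 = -943/142880 + 73/76 = 136297/142880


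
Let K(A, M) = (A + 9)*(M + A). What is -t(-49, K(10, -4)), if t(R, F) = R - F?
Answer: 163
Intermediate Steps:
K(A, M) = (9 + A)*(A + M)
-t(-49, K(10, -4)) = -(-49 - (10² + 9*10 + 9*(-4) + 10*(-4))) = -(-49 - (100 + 90 - 36 - 40)) = -(-49 - 1*114) = -(-49 - 114) = -1*(-163) = 163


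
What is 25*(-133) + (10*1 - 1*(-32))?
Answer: -3283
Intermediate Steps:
25*(-133) + (10*1 - 1*(-32)) = -3325 + (10 + 32) = -3325 + 42 = -3283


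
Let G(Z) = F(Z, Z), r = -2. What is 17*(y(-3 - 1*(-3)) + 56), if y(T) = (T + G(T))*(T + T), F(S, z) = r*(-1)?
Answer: 952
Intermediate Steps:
F(S, z) = 2 (F(S, z) = -2*(-1) = 2)
G(Z) = 2
y(T) = 2*T*(2 + T) (y(T) = (T + 2)*(T + T) = (2 + T)*(2*T) = 2*T*(2 + T))
17*(y(-3 - 1*(-3)) + 56) = 17*(2*(-3 - 1*(-3))*(2 + (-3 - 1*(-3))) + 56) = 17*(2*(-3 + 3)*(2 + (-3 + 3)) + 56) = 17*(2*0*(2 + 0) + 56) = 17*(2*0*2 + 56) = 17*(0 + 56) = 17*56 = 952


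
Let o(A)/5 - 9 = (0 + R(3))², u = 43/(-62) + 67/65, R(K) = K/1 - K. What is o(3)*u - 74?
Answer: -47413/806 ≈ -58.825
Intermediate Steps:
R(K) = 0 (R(K) = K*1 - K = K - K = 0)
u = 1359/4030 (u = 43*(-1/62) + 67*(1/65) = -43/62 + 67/65 = 1359/4030 ≈ 0.33722)
o(A) = 45 (o(A) = 45 + 5*(0 + 0)² = 45 + 5*0² = 45 + 5*0 = 45 + 0 = 45)
o(3)*u - 74 = 45*(1359/4030) - 74 = 12231/806 - 74 = -47413/806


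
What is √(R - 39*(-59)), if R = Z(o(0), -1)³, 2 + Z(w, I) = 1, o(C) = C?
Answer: 10*√23 ≈ 47.958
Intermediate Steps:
Z(w, I) = -1 (Z(w, I) = -2 + 1 = -1)
R = -1 (R = (-1)³ = -1)
√(R - 39*(-59)) = √(-1 - 39*(-59)) = √(-1 + 2301) = √2300 = 10*√23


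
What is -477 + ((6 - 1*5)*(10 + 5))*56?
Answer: 363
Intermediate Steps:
-477 + ((6 - 1*5)*(10 + 5))*56 = -477 + ((6 - 5)*15)*56 = -477 + (1*15)*56 = -477 + 15*56 = -477 + 840 = 363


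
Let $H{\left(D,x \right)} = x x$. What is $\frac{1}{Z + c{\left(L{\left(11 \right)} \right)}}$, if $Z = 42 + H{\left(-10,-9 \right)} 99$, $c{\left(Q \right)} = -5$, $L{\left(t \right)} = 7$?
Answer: $\frac{1}{8056} \approx 0.00012413$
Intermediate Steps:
$H{\left(D,x \right)} = x^{2}$
$Z = 8061$ ($Z = 42 + \left(-9\right)^{2} \cdot 99 = 42 + 81 \cdot 99 = 42 + 8019 = 8061$)
$\frac{1}{Z + c{\left(L{\left(11 \right)} \right)}} = \frac{1}{8061 - 5} = \frac{1}{8056}$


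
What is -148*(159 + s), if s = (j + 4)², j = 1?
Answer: -27232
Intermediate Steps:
s = 25 (s = (1 + 4)² = 5² = 25)
-148*(159 + s) = -148*(159 + 25) = -148*184 = -27232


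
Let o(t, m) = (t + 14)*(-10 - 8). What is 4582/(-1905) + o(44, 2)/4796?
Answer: -5991023/2284095 ≈ -2.6229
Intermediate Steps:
o(t, m) = -252 - 18*t (o(t, m) = (14 + t)*(-18) = -252 - 18*t)
4582/(-1905) + o(44, 2)/4796 = 4582/(-1905) + (-252 - 18*44)/4796 = 4582*(-1/1905) + (-252 - 792)*(1/4796) = -4582/1905 - 1044*1/4796 = -4582/1905 - 261/1199 = -5991023/2284095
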